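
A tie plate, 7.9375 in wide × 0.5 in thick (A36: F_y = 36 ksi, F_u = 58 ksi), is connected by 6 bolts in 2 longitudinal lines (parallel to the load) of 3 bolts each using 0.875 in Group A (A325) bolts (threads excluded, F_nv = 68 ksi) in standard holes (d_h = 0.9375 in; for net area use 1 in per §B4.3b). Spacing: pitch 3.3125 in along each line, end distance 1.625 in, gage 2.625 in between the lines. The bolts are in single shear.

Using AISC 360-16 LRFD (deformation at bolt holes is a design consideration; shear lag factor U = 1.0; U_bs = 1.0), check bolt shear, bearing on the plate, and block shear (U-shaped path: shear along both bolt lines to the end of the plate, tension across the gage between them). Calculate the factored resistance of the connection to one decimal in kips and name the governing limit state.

Bolt shear: A_b = π(0.875)²/4 = 0.60132 in². φR_n = 0.75 × 68 × 0.60132 × 6 × 1 = 184.0 kips.
Bearing (0.5 in plate, F_u = 58 ksi): end bolts L_c = 1.625 − 0.9375/2 = 1.15625, R_n = min(1.2×1.15625×0.5×58, 2.4×0.875×0.5×58) = 40.238 kips/bolt; interior L_c = 3.3125 − 0.9375 = 2.375, R_n = 60.9 kips/bolt. φR_n = 0.75 × (2×40.238 + 4×60.9) = 243.1 kips.
Block shear: shear path 2×[1.625+2×3.3125] = 2×8.25 in, A_gv = 8.25, A_nv = 2×(8.25 − 2.5×1)×0.5 = 5.75 in²; tension across gage: (2.625 − 1×1)×0.5 = 0.8125 in². R_n = min(0.6×58×5.75, 0.6×36×8.25) + 1.0×58×0.8125 = min(200.1, 178.2) + 47.125 = 225.33 kips. φR_n = 0.75 × 225.33 = 169.0 kips.
Governing: min(184.0, 243.1, 169.0) = 169.0 kips → block shear.

169.0 kips (block shear governs)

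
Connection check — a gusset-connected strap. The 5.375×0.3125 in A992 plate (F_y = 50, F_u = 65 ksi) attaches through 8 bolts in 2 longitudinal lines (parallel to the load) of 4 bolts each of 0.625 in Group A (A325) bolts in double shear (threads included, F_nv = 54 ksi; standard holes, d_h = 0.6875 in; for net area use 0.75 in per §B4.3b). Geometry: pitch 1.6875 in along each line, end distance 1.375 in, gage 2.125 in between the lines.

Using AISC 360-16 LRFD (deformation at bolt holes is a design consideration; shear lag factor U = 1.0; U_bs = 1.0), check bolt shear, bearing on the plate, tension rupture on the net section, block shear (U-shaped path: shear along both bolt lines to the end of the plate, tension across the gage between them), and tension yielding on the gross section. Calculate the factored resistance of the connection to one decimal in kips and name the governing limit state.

Bolt shear: A_b = π(0.625)²/4 = 0.3068 in². φR_n = 0.75 × 54 × 0.3068 × 8 × 2 = 198.8 kips.
Bearing (0.3125 in plate, F_u = 65 ksi): end bolts L_c = 1.375 − 0.6875/2 = 1.03125, R_n = min(1.2×1.03125×0.3125×65, 2.4×0.625×0.3125×65) = 25.137 kips/bolt; interior L_c = 1.6875 − 0.6875 = 1, R_n = 24.375 kips/bolt. φR_n = 0.75 × (2×25.137 + 6×24.375) = 147.4 kips.
Tension rupture (net): A_n = (5.375 − 2×0.75)×0.3125 = 1.2109 in² (U = 1.0, A_e = A_n). φR_n = 0.75 × 65 × 1.2109 = 59.0 kips.
Block shear: shear path 2×[1.375+3×1.6875] = 2×6.4375 in, A_gv = 4.0234, A_nv = 2×(6.4375 − 3.5×0.75)×0.3125 = 2.3828 in²; tension across gage: (2.125 − 1×0.75)×0.3125 = 0.42969 in². R_n = min(0.6×65×2.3828, 0.6×50×4.0234) + 1.0×65×0.42969 = min(92.929, 120.7) + 27.93 = 120.86 kips. φR_n = 0.75 × 120.86 = 90.6 kips.
Tension yield (gross): A_g = 5.375×0.3125 = 1.6797 in². φR_n = 0.90 × 50 × 1.6797 = 75.6 kips.
Governing: min(198.8, 147.4, 59.0, 90.6, 75.6) = 59.0 kips → net-section rupture.

59.0 kips (net-section rupture governs)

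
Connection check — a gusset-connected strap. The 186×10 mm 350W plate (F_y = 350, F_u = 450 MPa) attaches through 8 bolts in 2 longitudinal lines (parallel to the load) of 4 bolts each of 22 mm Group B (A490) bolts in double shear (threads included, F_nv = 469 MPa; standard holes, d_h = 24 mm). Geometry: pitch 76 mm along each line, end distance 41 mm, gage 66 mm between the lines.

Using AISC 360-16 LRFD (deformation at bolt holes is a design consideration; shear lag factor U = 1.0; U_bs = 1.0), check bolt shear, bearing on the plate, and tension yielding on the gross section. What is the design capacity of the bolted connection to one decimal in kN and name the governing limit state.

585.9 kN (gross-section yield governs)

Bolt shear: A_b = π(22)²/4 = 380.13 mm². φR_n = 0.75 × 469 × 380.13 × 8 × 2 = 2139.4 kN.
Bearing (10 mm plate, F_u = 450 MPa): end bolts L_c = 41 − 24/2 = 29, R_n = min(1.2×29×10×450, 2.4×22×10×450) = 156.6 kN/bolt; interior L_c = 76 − 24 = 52, R_n = 237.6 kN/bolt. φR_n = 0.75 × (2×156.6 + 6×237.6) = 1304.1 kN.
Tension yield (gross): A_g = 186×10 = 1860 mm². φR_n = 0.90 × 350 × 1860 = 585.9 kN.
Governing: min(2139.4, 1304.1, 585.9) = 585.9 kN → gross-section yield.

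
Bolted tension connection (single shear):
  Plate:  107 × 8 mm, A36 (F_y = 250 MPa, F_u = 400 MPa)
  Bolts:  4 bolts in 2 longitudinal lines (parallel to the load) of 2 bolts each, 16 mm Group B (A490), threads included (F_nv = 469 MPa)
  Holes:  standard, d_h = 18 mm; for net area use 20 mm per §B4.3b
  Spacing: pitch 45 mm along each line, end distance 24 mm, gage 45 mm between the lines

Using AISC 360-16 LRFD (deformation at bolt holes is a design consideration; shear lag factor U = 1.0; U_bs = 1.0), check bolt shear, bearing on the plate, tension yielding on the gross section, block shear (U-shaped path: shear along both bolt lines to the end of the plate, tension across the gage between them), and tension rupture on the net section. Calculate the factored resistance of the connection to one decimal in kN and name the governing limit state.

Bolt shear: A_b = π(16)²/4 = 201.06 mm². φR_n = 0.75 × 469 × 201.06 × 4 × 1 = 282.9 kN.
Bearing (8 mm plate, F_u = 400 MPa): end bolts L_c = 24 − 18/2 = 15, R_n = min(1.2×15×8×400, 2.4×16×8×400) = 57.6 kN/bolt; interior L_c = 45 − 18 = 27, R_n = 103.68 kN/bolt. φR_n = 0.75 × (2×57.6 + 2×103.68) = 241.9 kN.
Tension yield (gross): A_g = 107×8 = 856 mm². φR_n = 0.90 × 250 × 856 = 192.6 kN.
Block shear: shear path 2×[24+1×45] = 2×69 mm, A_gv = 1104, A_nv = 2×(69 − 1.5×20)×8 = 624 mm²; tension across gage: (45 − 1×20)×8 = 200 mm². R_n = min(0.6×400×624, 0.6×250×1104) + 1.0×400×200 = min(149.76, 165.6) + 80 = 229.76 kN. φR_n = 0.75 × 229.76 = 172.3 kN.
Tension rupture (net): A_n = (107 − 2×20)×8 = 536 mm² (U = 1.0, A_e = A_n). φR_n = 0.75 × 400 × 536 = 160.8 kN.
Governing: min(282.9, 241.9, 192.6, 172.3, 160.8) = 160.8 kN → net-section rupture.

160.8 kN (net-section rupture governs)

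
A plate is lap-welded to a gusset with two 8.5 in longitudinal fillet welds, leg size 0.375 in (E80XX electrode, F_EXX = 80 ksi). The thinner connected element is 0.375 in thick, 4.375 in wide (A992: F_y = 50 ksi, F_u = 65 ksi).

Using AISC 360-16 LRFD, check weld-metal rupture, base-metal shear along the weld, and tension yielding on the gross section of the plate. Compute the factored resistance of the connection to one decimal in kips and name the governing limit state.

Weld metal: throat = 0.707×0.375 = 0.26513 in, L = 2×8.5 = 17 in. φR_n = 0.75 × 0.6 × 80 × 0.26513 × 17 = 162.3 kips.
Base metal shear (0.375 in plate): yield φR_n = 1.0×0.6×50×0.375×17 = 191.3 kips; rupture φR_n = 0.75×0.6×65×0.375×17 = 186.5 kips; take 186.5 kips (rupture).
Tension yield (gross): A_g = 4.375×0.375 = 1.6406 in². φR_n = 0.90 × 50 × 1.6406 = 73.8 kips.
Governing: min(162.3, 186.5, 73.8) = 73.8 kips → gross-section yield.

73.8 kips (gross-section yield governs)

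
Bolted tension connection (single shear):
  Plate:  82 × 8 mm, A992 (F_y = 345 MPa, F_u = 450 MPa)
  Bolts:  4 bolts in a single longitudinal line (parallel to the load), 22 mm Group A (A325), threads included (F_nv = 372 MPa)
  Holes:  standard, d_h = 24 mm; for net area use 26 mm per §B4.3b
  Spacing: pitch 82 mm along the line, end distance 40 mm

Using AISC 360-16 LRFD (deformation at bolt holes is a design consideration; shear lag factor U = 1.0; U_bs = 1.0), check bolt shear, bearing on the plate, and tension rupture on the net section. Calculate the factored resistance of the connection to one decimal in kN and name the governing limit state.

Bolt shear: A_b = π(22)²/4 = 380.13 mm². φR_n = 0.75 × 372 × 380.13 × 4 × 1 = 424.2 kN.
Bearing (8 mm plate, F_u = 450 MPa): end bolts L_c = 40 − 24/2 = 28, R_n = min(1.2×28×8×450, 2.4×22×8×450) = 120.96 kN/bolt; interior L_c = 82 − 24 = 58, R_n = 190.08 kN/bolt. φR_n = 0.75 × (1×120.96 + 3×190.08) = 518.4 kN.
Tension rupture (net): A_n = (82 − 1×26)×8 = 448 mm² (U = 1.0, A_e = A_n). φR_n = 0.75 × 450 × 448 = 151.2 kN.
Governing: min(424.2, 518.4, 151.2) = 151.2 kN → net-section rupture.

151.2 kN (net-section rupture governs)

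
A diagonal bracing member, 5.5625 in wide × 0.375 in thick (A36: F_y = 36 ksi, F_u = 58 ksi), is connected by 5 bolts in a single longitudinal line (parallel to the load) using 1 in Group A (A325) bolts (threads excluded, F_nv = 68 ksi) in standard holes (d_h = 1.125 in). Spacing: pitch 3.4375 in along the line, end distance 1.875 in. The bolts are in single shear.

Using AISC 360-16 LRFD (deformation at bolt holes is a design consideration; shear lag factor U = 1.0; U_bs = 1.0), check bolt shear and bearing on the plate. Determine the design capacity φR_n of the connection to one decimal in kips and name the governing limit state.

Bolt shear: A_b = π(1)²/4 = 0.7854 in². φR_n = 0.75 × 68 × 0.7854 × 5 × 1 = 200.3 kips.
Bearing (0.375 in plate, F_u = 58 ksi): end bolts L_c = 1.875 − 1.125/2 = 1.3125, R_n = min(1.2×1.3125×0.375×58, 2.4×1×0.375×58) = 34.256 kips/bolt; interior L_c = 3.4375 − 1.125 = 2.3125, R_n = 52.2 kips/bolt. φR_n = 0.75 × (1×34.256 + 4×52.2) = 182.3 kips.
Governing: min(200.3, 182.3) = 182.3 kips → bearing.

182.3 kips (bearing governs)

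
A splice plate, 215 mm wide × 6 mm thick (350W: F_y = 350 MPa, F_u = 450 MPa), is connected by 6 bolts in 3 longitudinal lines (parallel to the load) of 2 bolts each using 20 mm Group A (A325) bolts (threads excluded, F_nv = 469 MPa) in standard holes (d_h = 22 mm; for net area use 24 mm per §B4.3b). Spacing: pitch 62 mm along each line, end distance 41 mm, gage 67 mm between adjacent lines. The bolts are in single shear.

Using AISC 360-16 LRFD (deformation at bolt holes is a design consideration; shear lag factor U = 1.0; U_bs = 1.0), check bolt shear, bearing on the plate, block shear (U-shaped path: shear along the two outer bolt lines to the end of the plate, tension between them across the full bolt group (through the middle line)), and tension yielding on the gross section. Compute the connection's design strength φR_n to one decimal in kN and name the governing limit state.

337.0 kN (block shear governs)

Bolt shear: A_b = π(20)²/4 = 314.16 mm². φR_n = 0.75 × 469 × 314.16 × 6 × 1 = 663.0 kN.
Bearing (6 mm plate, F_u = 450 MPa): end bolts L_c = 41 − 22/2 = 30, R_n = min(1.2×30×6×450, 2.4×20×6×450) = 97.2 kN/bolt; interior L_c = 62 − 22 = 40, R_n = 129.6 kN/bolt. φR_n = 0.75 × (3×97.2 + 3×129.6) = 510.3 kN.
Block shear: shear path 2×[41+1×62] = 2×103 mm, A_gv = 1236, A_nv = 2×(103 − 1.5×24)×6 = 804 mm²; tension across gage: (134 − 2×24)×6 = 516 mm². R_n = min(0.6×450×804, 0.6×350×1236) + 1.0×450×516 = min(217.08, 259.56) + 232.2 = 449.28 kN. φR_n = 0.75 × 449.28 = 337.0 kN.
Tension yield (gross): A_g = 215×6 = 1290 mm². φR_n = 0.90 × 350 × 1290 = 406.4 kN.
Governing: min(663.0, 510.3, 337.0, 406.4) = 337.0 kN → block shear.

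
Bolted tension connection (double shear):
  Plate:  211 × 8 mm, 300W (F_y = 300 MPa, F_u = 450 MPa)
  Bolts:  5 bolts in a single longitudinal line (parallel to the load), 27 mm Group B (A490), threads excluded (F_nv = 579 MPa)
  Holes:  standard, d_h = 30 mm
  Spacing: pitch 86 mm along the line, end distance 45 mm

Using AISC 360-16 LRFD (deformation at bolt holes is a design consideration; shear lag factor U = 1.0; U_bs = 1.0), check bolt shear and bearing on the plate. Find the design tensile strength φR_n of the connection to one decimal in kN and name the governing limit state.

797.0 kN (bearing governs)

Bolt shear: A_b = π(27)²/4 = 572.56 mm². φR_n = 0.75 × 579 × 572.56 × 5 × 2 = 2486.3 kN.
Bearing (8 mm plate, F_u = 450 MPa): end bolts L_c = 45 − 30/2 = 30, R_n = min(1.2×30×8×450, 2.4×27×8×450) = 129.6 kN/bolt; interior L_c = 86 − 30 = 56, R_n = 233.28 kN/bolt. φR_n = 0.75 × (1×129.6 + 4×233.28) = 797.0 kN.
Governing: min(2486.3, 797.0) = 797.0 kN → bearing.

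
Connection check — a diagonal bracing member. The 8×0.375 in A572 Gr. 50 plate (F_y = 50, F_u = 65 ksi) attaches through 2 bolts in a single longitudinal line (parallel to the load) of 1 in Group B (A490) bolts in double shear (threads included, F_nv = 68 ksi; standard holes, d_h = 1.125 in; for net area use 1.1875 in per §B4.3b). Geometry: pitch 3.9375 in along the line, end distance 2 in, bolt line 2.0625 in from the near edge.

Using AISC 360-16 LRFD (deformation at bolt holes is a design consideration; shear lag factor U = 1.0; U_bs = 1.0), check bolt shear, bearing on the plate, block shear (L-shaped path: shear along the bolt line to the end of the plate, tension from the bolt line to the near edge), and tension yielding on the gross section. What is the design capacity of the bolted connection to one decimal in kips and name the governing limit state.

72.4 kips (block shear governs)

Bolt shear: A_b = π(1)²/4 = 0.7854 in². φR_n = 0.75 × 68 × 0.7854 × 2 × 2 = 160.2 kips.
Bearing (0.375 in plate, F_u = 65 ksi): end bolts L_c = 2 − 1.125/2 = 1.4375, R_n = min(1.2×1.4375×0.375×65, 2.4×1×0.375×65) = 42.047 kips/bolt; interior L_c = 3.9375 − 1.125 = 2.8125, R_n = 58.5 kips/bolt. φR_n = 0.75 × (1×42.047 + 1×58.5) = 75.4 kips.
Block shear: shear path 1×[2+1×3.9375] = 1×5.9375 in, A_gv = 2.2266, A_nv = 1×(5.9375 − 1.5×1.1875)×0.375 = 1.5586 in²; tension to near edge: (2.0625 − 0.5×1.1875)×0.375 = 0.55078 in². R_n = min(0.6×65×1.5586, 0.6×50×2.2266) + 1.0×65×0.55078 = min(60.785, 66.798) + 35.801 = 96.586 kips. φR_n = 0.75 × 96.586 = 72.4 kips.
Tension yield (gross): A_g = 8×0.375 = 3 in². φR_n = 0.90 × 50 × 3 = 135.0 kips.
Governing: min(160.2, 75.4, 72.4, 135.0) = 72.4 kips → block shear.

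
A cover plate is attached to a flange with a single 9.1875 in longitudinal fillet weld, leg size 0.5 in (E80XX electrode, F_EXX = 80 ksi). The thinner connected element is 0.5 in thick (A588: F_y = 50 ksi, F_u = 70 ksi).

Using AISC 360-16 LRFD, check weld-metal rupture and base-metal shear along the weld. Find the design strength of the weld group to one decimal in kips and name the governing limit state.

116.9 kips (weld metal governs)

Weld metal: throat = 0.707×0.5 = 0.3535 in, L = 9.1875 in. φR_n = 0.75 × 0.6 × 80 × 0.3535 × 9.1875 = 116.9 kips.
Base metal shear (0.5 in plate): yield φR_n = 1.0×0.6×50×0.5×9.1875 = 137.8 kips; rupture φR_n = 0.75×0.6×70×0.5×9.1875 = 144.7 kips; take 137.8 kips (yield).
Governing: min(116.9, 137.8) = 116.9 kips → weld metal.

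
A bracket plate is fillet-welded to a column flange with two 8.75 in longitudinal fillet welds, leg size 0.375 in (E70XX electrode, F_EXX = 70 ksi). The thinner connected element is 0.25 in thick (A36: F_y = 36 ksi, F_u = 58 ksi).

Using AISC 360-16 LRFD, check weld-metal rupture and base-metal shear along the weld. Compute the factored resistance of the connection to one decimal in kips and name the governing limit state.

94.5 kips (base-metal shear governs)

Weld metal: throat = 0.707×0.375 = 0.26513 in, L = 2×8.75 = 17.5 in. φR_n = 0.75 × 0.6 × 70 × 0.26513 × 17.5 = 146.2 kips.
Base metal shear (0.25 in plate): yield φR_n = 1.0×0.6×36×0.25×17.5 = 94.5 kips; rupture φR_n = 0.75×0.6×58×0.25×17.5 = 114.2 kips; take 94.5 kips (yield).
Governing: min(146.2, 94.5) = 94.5 kips → base-metal shear.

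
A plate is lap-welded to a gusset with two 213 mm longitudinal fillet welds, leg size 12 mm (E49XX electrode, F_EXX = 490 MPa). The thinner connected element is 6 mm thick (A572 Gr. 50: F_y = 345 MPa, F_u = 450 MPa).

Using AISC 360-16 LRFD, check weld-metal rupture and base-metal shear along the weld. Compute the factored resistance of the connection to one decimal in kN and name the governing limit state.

517.6 kN (base-metal shear governs)

Weld metal: throat = 0.707×12 = 8.484 mm, L = 2×213 = 426 mm. φR_n = 0.75 × 0.6 × 490 × 8.484 × 426 = 796.9 kN.
Base metal shear (6 mm plate): yield φR_n = 1.0×0.6×345×6×426 = 529.1 kN; rupture φR_n = 0.75×0.6×450×6×426 = 517.6 kN; take 517.6 kN (rupture).
Governing: min(796.9, 517.6) = 517.6 kN → base-metal shear.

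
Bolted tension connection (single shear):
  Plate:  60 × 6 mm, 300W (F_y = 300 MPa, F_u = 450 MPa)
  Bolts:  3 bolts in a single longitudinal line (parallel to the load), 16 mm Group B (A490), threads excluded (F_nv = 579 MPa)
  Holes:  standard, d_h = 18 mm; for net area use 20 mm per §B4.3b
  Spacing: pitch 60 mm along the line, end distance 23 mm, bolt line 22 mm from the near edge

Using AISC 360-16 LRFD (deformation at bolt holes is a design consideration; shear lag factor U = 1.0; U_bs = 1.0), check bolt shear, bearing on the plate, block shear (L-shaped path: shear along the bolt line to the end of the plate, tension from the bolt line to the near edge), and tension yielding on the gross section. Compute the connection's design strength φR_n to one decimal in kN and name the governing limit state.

Bolt shear: A_b = π(16)²/4 = 201.06 mm². φR_n = 0.75 × 579 × 201.06 × 3 × 1 = 261.9 kN.
Bearing (6 mm plate, F_u = 450 MPa): end bolts L_c = 23 − 18/2 = 14, R_n = min(1.2×14×6×450, 2.4×16×6×450) = 45.36 kN/bolt; interior L_c = 60 − 18 = 42, R_n = 103.68 kN/bolt. φR_n = 0.75 × (1×45.36 + 2×103.68) = 189.5 kN.
Block shear: shear path 1×[23+2×60] = 1×143 mm, A_gv = 858, A_nv = 1×(143 − 2.5×20)×6 = 558 mm²; tension to near edge: (22 − 0.5×20)×6 = 72 mm². R_n = min(0.6×450×558, 0.6×300×858) + 1.0×450×72 = min(150.66, 154.44) + 32.4 = 183.06 kN. φR_n = 0.75 × 183.06 = 137.3 kN.
Tension yield (gross): A_g = 60×6 = 360 mm². φR_n = 0.90 × 300 × 360 = 97.2 kN.
Governing: min(261.9, 189.5, 137.3, 97.2) = 97.2 kN → gross-section yield.

97.2 kN (gross-section yield governs)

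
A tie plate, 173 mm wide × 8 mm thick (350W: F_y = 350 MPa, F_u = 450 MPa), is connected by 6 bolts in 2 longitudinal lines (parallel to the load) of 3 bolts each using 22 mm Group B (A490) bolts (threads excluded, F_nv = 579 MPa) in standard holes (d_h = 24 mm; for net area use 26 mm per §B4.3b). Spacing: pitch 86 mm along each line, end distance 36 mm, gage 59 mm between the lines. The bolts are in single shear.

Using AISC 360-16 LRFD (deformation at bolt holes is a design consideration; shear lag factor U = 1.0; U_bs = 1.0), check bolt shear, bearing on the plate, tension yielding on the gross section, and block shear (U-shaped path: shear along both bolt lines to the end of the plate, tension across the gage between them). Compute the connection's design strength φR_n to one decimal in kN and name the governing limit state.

436.0 kN (gross-section yield governs)

Bolt shear: A_b = π(22)²/4 = 380.13 mm². φR_n = 0.75 × 579 × 380.13 × 6 × 1 = 990.4 kN.
Bearing (8 mm plate, F_u = 450 MPa): end bolts L_c = 36 − 24/2 = 24, R_n = min(1.2×24×8×450, 2.4×22×8×450) = 103.68 kN/bolt; interior L_c = 86 − 24 = 62, R_n = 190.08 kN/bolt. φR_n = 0.75 × (2×103.68 + 4×190.08) = 725.8 kN.
Tension yield (gross): A_g = 173×8 = 1384 mm². φR_n = 0.90 × 350 × 1384 = 436.0 kN.
Block shear: shear path 2×[36+2×86] = 2×208 mm, A_gv = 3328, A_nv = 2×(208 − 2.5×26)×8 = 2288 mm²; tension across gage: (59 − 1×26)×8 = 264 mm². R_n = min(0.6×450×2288, 0.6×350×3328) + 1.0×450×264 = min(617.76, 698.88) + 118.8 = 736.56 kN. φR_n = 0.75 × 736.56 = 552.4 kN.
Governing: min(990.4, 725.8, 436.0, 552.4) = 436.0 kN → gross-section yield.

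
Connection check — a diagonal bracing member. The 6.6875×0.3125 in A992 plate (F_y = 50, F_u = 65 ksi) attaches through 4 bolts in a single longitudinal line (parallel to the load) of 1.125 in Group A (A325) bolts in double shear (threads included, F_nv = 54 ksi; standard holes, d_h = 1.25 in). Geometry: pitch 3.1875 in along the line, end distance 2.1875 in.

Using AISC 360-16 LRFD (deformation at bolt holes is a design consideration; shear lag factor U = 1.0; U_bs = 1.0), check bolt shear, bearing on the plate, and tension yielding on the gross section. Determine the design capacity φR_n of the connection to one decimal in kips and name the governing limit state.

Bolt shear: A_b = π(1.125)²/4 = 0.99402 in². φR_n = 0.75 × 54 × 0.99402 × 4 × 2 = 322.1 kips.
Bearing (0.3125 in plate, F_u = 65 ksi): end bolts L_c = 2.1875 − 1.25/2 = 1.5625, R_n = min(1.2×1.5625×0.3125×65, 2.4×1.125×0.3125×65) = 38.086 kips/bolt; interior L_c = 3.1875 − 1.25 = 1.9375, R_n = 47.227 kips/bolt. φR_n = 0.75 × (1×38.086 + 3×47.227) = 134.8 kips.
Tension yield (gross): A_g = 6.6875×0.3125 = 2.0898 in². φR_n = 0.90 × 50 × 2.0898 = 94.0 kips.
Governing: min(322.1, 134.8, 94.0) = 94.0 kips → gross-section yield.

94.0 kips (gross-section yield governs)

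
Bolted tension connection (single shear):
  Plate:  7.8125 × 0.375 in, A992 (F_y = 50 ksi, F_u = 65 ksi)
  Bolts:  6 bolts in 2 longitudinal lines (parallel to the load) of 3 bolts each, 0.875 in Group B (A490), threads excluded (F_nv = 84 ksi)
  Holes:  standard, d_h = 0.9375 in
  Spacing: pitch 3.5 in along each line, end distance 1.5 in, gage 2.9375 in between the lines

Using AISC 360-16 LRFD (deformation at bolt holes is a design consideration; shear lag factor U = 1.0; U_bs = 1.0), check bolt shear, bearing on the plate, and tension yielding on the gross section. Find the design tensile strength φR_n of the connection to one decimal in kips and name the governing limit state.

Bolt shear: A_b = π(0.875)²/4 = 0.60132 in². φR_n = 0.75 × 84 × 0.60132 × 6 × 1 = 227.3 kips.
Bearing (0.375 in plate, F_u = 65 ksi): end bolts L_c = 1.5 − 0.9375/2 = 1.03125, R_n = min(1.2×1.03125×0.375×65, 2.4×0.875×0.375×65) = 30.164 kips/bolt; interior L_c = 3.5 − 0.9375 = 2.5625, R_n = 51.188 kips/bolt. φR_n = 0.75 × (2×30.164 + 4×51.188) = 198.8 kips.
Tension yield (gross): A_g = 7.8125×0.375 = 2.9297 in². φR_n = 0.90 × 50 × 2.9297 = 131.8 kips.
Governing: min(227.3, 198.8, 131.8) = 131.8 kips → gross-section yield.

131.8 kips (gross-section yield governs)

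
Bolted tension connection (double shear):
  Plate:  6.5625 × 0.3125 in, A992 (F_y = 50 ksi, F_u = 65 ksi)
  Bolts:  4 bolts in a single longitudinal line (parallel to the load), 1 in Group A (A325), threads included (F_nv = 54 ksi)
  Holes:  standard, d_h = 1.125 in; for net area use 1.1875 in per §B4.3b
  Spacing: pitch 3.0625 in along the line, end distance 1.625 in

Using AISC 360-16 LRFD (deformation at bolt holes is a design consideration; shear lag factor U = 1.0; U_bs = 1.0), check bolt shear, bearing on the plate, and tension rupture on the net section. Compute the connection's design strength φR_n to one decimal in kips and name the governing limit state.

Bolt shear: A_b = π(1)²/4 = 0.7854 in². φR_n = 0.75 × 54 × 0.7854 × 4 × 2 = 254.5 kips.
Bearing (0.3125 in plate, F_u = 65 ksi): end bolts L_c = 1.625 − 1.125/2 = 1.0625, R_n = min(1.2×1.0625×0.3125×65, 2.4×1×0.3125×65) = 25.898 kips/bolt; interior L_c = 3.0625 − 1.125 = 1.9375, R_n = 47.227 kips/bolt. φR_n = 0.75 × (1×25.898 + 3×47.227) = 125.7 kips.
Tension rupture (net): A_n = (6.5625 − 1×1.1875)×0.3125 = 1.6797 in² (U = 1.0, A_e = A_n). φR_n = 0.75 × 65 × 1.6797 = 81.9 kips.
Governing: min(254.5, 125.7, 81.9) = 81.9 kips → net-section rupture.

81.9 kips (net-section rupture governs)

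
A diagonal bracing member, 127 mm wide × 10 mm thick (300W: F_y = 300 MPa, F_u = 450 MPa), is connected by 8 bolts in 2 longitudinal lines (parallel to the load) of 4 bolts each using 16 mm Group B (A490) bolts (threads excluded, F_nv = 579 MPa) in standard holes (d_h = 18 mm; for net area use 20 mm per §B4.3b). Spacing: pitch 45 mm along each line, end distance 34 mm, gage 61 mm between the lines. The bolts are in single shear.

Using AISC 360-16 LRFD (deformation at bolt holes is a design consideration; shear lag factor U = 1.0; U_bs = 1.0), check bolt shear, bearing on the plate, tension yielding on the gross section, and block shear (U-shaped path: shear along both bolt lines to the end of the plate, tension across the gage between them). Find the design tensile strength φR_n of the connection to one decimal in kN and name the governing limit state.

Bolt shear: A_b = π(16)²/4 = 201.06 mm². φR_n = 0.75 × 579 × 201.06 × 8 × 1 = 698.5 kN.
Bearing (10 mm plate, F_u = 450 MPa): end bolts L_c = 34 − 18/2 = 25, R_n = min(1.2×25×10×450, 2.4×16×10×450) = 135 kN/bolt; interior L_c = 45 − 18 = 27, R_n = 145.8 kN/bolt. φR_n = 0.75 × (2×135 + 6×145.8) = 858.6 kN.
Tension yield (gross): A_g = 127×10 = 1270 mm². φR_n = 0.90 × 300 × 1270 = 342.9 kN.
Block shear: shear path 2×[34+3×45] = 2×169 mm, A_gv = 3380, A_nv = 2×(169 − 3.5×20)×10 = 1980 mm²; tension across gage: (61 − 1×20)×10 = 410 mm². R_n = min(0.6×450×1980, 0.6×300×3380) + 1.0×450×410 = min(534.6, 608.4) + 184.5 = 719.1 kN. φR_n = 0.75 × 719.1 = 539.3 kN.
Governing: min(698.5, 858.6, 342.9, 539.3) = 342.9 kN → gross-section yield.

342.9 kN (gross-section yield governs)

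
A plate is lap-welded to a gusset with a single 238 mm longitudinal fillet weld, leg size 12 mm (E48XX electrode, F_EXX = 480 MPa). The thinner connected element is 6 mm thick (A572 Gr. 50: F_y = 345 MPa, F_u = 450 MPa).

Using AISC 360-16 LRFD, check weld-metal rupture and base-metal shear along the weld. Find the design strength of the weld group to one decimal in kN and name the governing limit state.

289.2 kN (base-metal shear governs)

Weld metal: throat = 0.707×12 = 8.484 mm, L = 238 mm. φR_n = 0.75 × 0.6 × 480 × 8.484 × 238 = 436.1 kN.
Base metal shear (6 mm plate): yield φR_n = 1.0×0.6×345×6×238 = 295.6 kN; rupture φR_n = 0.75×0.6×450×6×238 = 289.2 kN; take 289.2 kN (rupture).
Governing: min(436.1, 289.2) = 289.2 kN → base-metal shear.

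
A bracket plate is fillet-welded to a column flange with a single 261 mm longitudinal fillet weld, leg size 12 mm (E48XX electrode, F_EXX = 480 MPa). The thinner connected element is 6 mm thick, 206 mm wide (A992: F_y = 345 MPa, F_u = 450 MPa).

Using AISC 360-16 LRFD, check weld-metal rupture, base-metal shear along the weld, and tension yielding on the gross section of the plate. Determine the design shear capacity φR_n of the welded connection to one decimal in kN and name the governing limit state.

317.1 kN (base-metal shear governs)

Weld metal: throat = 0.707×12 = 8.484 mm, L = 261 mm. φR_n = 0.75 × 0.6 × 480 × 8.484 × 261 = 478.3 kN.
Base metal shear (6 mm plate): yield φR_n = 1.0×0.6×345×6×261 = 324.2 kN; rupture φR_n = 0.75×0.6×450×6×261 = 317.1 kN; take 317.1 kN (rupture).
Tension yield (gross): A_g = 206×6 = 1236 mm². φR_n = 0.90 × 345 × 1236 = 383.8 kN.
Governing: min(478.3, 317.1, 383.8) = 317.1 kN → base-metal shear.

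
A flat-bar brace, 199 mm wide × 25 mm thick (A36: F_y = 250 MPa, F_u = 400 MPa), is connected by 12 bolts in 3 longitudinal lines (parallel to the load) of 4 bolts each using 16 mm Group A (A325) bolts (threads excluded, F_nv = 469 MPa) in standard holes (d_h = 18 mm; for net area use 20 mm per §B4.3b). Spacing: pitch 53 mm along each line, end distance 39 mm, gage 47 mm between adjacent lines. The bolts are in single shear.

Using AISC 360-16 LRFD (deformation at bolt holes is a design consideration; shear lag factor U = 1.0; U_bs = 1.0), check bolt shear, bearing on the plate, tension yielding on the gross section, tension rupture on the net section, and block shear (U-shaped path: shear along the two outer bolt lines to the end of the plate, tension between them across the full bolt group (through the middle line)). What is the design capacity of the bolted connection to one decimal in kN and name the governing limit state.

848.7 kN (bolt shear governs)

Bolt shear: A_b = π(16)²/4 = 201.06 mm². φR_n = 0.75 × 469 × 201.06 × 12 × 1 = 848.7 kN.
Bearing (25 mm plate, F_u = 400 MPa): end bolts L_c = 39 − 18/2 = 30, R_n = min(1.2×30×25×400, 2.4×16×25×400) = 360 kN/bolt; interior L_c = 53 − 18 = 35, R_n = 384 kN/bolt. φR_n = 0.75 × (3×360 + 9×384) = 3402.0 kN.
Tension yield (gross): A_g = 199×25 = 4975 mm². φR_n = 0.90 × 250 × 4975 = 1119.4 kN.
Tension rupture (net): A_n = (199 − 3×20)×25 = 3475 mm² (U = 1.0, A_e = A_n). φR_n = 0.75 × 400 × 3475 = 1042.5 kN.
Block shear: shear path 2×[39+3×53] = 2×198 mm, A_gv = 9900, A_nv = 2×(198 − 3.5×20)×25 = 6400 mm²; tension across gage: (94 − 2×20)×25 = 1350 mm². R_n = min(0.6×400×6400, 0.6×250×9900) + 1.0×400×1350 = min(1536, 1485) + 540 = 2025 kN. φR_n = 0.75 × 2025 = 1518.8 kN.
Governing: min(848.7, 3402.0, 1119.4, 1042.5, 1518.8) = 848.7 kN → bolt shear.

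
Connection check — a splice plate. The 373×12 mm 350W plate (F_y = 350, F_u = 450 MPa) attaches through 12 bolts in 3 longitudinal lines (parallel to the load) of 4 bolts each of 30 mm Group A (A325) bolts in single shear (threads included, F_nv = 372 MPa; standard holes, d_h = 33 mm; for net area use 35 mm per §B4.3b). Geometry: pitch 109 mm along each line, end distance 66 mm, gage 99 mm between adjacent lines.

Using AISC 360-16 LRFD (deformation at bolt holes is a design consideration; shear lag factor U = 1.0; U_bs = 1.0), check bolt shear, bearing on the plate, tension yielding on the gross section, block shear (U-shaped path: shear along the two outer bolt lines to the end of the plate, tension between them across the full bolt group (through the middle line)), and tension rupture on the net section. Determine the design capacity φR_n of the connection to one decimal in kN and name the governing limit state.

1085.4 kN (net-section rupture governs)

Bolt shear: A_b = π(30)²/4 = 706.86 mm². φR_n = 0.75 × 372 × 706.86 × 12 × 1 = 2366.6 kN.
Bearing (12 mm plate, F_u = 450 MPa): end bolts L_c = 66 − 33/2 = 49.5, R_n = min(1.2×49.5×12×450, 2.4×30×12×450) = 320.76 kN/bolt; interior L_c = 109 − 33 = 76, R_n = 388.8 kN/bolt. φR_n = 0.75 × (3×320.76 + 9×388.8) = 3346.1 kN.
Tension yield (gross): A_g = 373×12 = 4476 mm². φR_n = 0.90 × 350 × 4476 = 1409.9 kN.
Block shear: shear path 2×[66+3×109] = 2×393 mm, A_gv = 9432, A_nv = 2×(393 − 3.5×35)×12 = 6492 mm²; tension across gage: (198 − 2×35)×12 = 1536 mm². R_n = min(0.6×450×6492, 0.6×350×9432) + 1.0×450×1536 = min(1752.8, 1980.7) + 691.2 = 2444 kN. φR_n = 0.75 × 2444 = 1833.0 kN.
Tension rupture (net): A_n = (373 − 3×35)×12 = 3216 mm² (U = 1.0, A_e = A_n). φR_n = 0.75 × 450 × 3216 = 1085.4 kN.
Governing: min(2366.6, 3346.1, 1409.9, 1833.0, 1085.4) = 1085.4 kN → net-section rupture.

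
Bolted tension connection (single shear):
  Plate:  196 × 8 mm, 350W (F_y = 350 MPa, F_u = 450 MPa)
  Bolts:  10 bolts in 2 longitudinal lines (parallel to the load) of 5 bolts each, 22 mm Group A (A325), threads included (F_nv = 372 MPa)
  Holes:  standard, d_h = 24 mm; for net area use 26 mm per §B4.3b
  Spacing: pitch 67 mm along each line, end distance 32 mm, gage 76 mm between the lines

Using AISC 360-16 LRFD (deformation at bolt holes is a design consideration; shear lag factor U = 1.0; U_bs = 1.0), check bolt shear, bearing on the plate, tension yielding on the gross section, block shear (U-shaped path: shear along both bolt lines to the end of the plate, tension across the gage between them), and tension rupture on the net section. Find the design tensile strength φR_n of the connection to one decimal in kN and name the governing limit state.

388.8 kN (net-section rupture governs)

Bolt shear: A_b = π(22)²/4 = 380.13 mm². φR_n = 0.75 × 372 × 380.13 × 10 × 1 = 1060.6 kN.
Bearing (8 mm plate, F_u = 450 MPa): end bolts L_c = 32 − 24/2 = 20, R_n = min(1.2×20×8×450, 2.4×22×8×450) = 86.4 kN/bolt; interior L_c = 67 − 24 = 43, R_n = 185.76 kN/bolt. φR_n = 0.75 × (2×86.4 + 8×185.76) = 1244.2 kN.
Tension yield (gross): A_g = 196×8 = 1568 mm². φR_n = 0.90 × 350 × 1568 = 493.9 kN.
Block shear: shear path 2×[32+4×67] = 2×300 mm, A_gv = 4800, A_nv = 2×(300 − 4.5×26)×8 = 2928 mm²; tension across gage: (76 − 1×26)×8 = 400 mm². R_n = min(0.6×450×2928, 0.6×350×4800) + 1.0×450×400 = min(790.56, 1008) + 180 = 970.56 kN. φR_n = 0.75 × 970.56 = 727.9 kN.
Tension rupture (net): A_n = (196 − 2×26)×8 = 1152 mm² (U = 1.0, A_e = A_n). φR_n = 0.75 × 450 × 1152 = 388.8 kN.
Governing: min(1060.6, 1244.2, 493.9, 727.9, 388.8) = 388.8 kN → net-section rupture.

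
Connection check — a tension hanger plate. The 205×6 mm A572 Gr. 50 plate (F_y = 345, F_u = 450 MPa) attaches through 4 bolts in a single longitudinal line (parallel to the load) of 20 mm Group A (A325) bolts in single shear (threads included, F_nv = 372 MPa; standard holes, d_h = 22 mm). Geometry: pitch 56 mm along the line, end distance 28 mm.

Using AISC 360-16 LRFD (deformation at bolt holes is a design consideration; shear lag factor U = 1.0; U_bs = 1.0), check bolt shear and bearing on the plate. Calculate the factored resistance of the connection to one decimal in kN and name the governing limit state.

Bolt shear: A_b = π(20)²/4 = 314.16 mm². φR_n = 0.75 × 372 × 314.16 × 4 × 1 = 350.6 kN.
Bearing (6 mm plate, F_u = 450 MPa): end bolts L_c = 28 − 22/2 = 17, R_n = min(1.2×17×6×450, 2.4×20×6×450) = 55.08 kN/bolt; interior L_c = 56 − 22 = 34, R_n = 110.16 kN/bolt. φR_n = 0.75 × (1×55.08 + 3×110.16) = 289.2 kN.
Governing: min(350.6, 289.2) = 289.2 kN → bearing.

289.2 kN (bearing governs)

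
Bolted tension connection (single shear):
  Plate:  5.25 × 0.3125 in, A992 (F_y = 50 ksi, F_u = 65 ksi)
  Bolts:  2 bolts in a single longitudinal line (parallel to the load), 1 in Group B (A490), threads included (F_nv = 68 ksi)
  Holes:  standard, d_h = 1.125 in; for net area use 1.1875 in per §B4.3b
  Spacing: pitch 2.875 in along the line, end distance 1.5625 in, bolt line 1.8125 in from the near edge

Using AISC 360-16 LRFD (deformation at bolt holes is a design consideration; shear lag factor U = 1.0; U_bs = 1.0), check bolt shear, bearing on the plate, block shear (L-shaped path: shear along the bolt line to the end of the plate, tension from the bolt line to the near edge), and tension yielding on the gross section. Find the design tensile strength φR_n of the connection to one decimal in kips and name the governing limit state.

42.8 kips (block shear governs)

Bolt shear: A_b = π(1)²/4 = 0.7854 in². φR_n = 0.75 × 68 × 0.7854 × 2 × 1 = 80.1 kips.
Bearing (0.3125 in plate, F_u = 65 ksi): end bolts L_c = 1.5625 − 1.125/2 = 1, R_n = min(1.2×1×0.3125×65, 2.4×1×0.3125×65) = 24.375 kips/bolt; interior L_c = 2.875 − 1.125 = 1.75, R_n = 42.656 kips/bolt. φR_n = 0.75 × (1×24.375 + 1×42.656) = 50.3 kips.
Block shear: shear path 1×[1.5625+1×2.875] = 1×4.4375 in, A_gv = 1.3867, A_nv = 1×(4.4375 − 1.5×1.1875)×0.3125 = 0.83008 in²; tension to near edge: (1.8125 − 0.5×1.1875)×0.3125 = 0.38086 in². R_n = min(0.6×65×0.83008, 0.6×50×1.3867) + 1.0×65×0.38086 = min(32.373, 41.601) + 24.756 = 57.129 kips. φR_n = 0.75 × 57.129 = 42.8 kips.
Tension yield (gross): A_g = 5.25×0.3125 = 1.6406 in². φR_n = 0.90 × 50 × 1.6406 = 73.8 kips.
Governing: min(80.1, 50.3, 42.8, 73.8) = 42.8 kips → block shear.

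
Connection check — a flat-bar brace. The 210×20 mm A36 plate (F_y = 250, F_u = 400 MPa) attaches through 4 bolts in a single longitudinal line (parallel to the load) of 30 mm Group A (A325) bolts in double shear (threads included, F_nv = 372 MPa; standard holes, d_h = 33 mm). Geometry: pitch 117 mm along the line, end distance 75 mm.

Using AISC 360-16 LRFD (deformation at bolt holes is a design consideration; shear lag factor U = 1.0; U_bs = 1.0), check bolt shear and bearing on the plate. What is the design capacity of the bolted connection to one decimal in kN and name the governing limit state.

1577.7 kN (bolt shear governs)

Bolt shear: A_b = π(30)²/4 = 706.86 mm². φR_n = 0.75 × 372 × 706.86 × 4 × 2 = 1577.7 kN.
Bearing (20 mm plate, F_u = 400 MPa): end bolts L_c = 75 − 33/2 = 58.5, R_n = min(1.2×58.5×20×400, 2.4×30×20×400) = 561.6 kN/bolt; interior L_c = 117 − 33 = 84, R_n = 576 kN/bolt. φR_n = 0.75 × (1×561.6 + 3×576) = 1717.2 kN.
Governing: min(1577.7, 1717.2) = 1577.7 kN → bolt shear.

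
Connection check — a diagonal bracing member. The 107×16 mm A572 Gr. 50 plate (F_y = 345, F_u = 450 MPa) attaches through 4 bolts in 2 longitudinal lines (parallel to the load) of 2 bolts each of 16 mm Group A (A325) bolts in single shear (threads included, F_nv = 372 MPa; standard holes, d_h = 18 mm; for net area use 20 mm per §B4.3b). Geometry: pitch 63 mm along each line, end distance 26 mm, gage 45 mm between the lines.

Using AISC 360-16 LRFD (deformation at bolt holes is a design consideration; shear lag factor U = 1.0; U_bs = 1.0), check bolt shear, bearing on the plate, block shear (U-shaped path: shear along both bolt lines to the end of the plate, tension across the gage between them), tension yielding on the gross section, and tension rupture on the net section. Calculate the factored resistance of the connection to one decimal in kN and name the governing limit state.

Bolt shear: A_b = π(16)²/4 = 201.06 mm². φR_n = 0.75 × 372 × 201.06 × 4 × 1 = 224.4 kN.
Bearing (16 mm plate, F_u = 450 MPa): end bolts L_c = 26 − 18/2 = 17, R_n = min(1.2×17×16×450, 2.4×16×16×450) = 146.88 kN/bolt; interior L_c = 63 − 18 = 45, R_n = 276.48 kN/bolt. φR_n = 0.75 × (2×146.88 + 2×276.48) = 635.0 kN.
Block shear: shear path 2×[26+1×63] = 2×89 mm, A_gv = 2848, A_nv = 2×(89 − 1.5×20)×16 = 1888 mm²; tension across gage: (45 − 1×20)×16 = 400 mm². R_n = min(0.6×450×1888, 0.6×345×2848) + 1.0×450×400 = min(509.76, 589.54) + 180 = 689.76 kN. φR_n = 0.75 × 689.76 = 517.3 kN.
Tension yield (gross): A_g = 107×16 = 1712 mm². φR_n = 0.90 × 345 × 1712 = 531.6 kN.
Tension rupture (net): A_n = (107 − 2×20)×16 = 1072 mm² (U = 1.0, A_e = A_n). φR_n = 0.75 × 450 × 1072 = 361.8 kN.
Governing: min(224.4, 635.0, 517.3, 531.6, 361.8) = 224.4 kN → bolt shear.

224.4 kN (bolt shear governs)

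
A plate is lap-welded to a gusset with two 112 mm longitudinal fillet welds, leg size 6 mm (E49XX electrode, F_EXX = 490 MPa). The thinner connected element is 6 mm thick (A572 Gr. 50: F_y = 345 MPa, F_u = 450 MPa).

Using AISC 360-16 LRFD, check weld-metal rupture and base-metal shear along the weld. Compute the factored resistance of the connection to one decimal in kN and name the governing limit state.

Weld metal: throat = 0.707×6 = 4.242 mm, L = 2×112 = 224 mm. φR_n = 0.75 × 0.6 × 490 × 4.242 × 224 = 209.5 kN.
Base metal shear (6 mm plate): yield φR_n = 1.0×0.6×345×6×224 = 278.2 kN; rupture φR_n = 0.75×0.6×450×6×224 = 272.2 kN; take 272.2 kN (rupture).
Governing: min(209.5, 272.2) = 209.5 kN → weld metal.

209.5 kN (weld metal governs)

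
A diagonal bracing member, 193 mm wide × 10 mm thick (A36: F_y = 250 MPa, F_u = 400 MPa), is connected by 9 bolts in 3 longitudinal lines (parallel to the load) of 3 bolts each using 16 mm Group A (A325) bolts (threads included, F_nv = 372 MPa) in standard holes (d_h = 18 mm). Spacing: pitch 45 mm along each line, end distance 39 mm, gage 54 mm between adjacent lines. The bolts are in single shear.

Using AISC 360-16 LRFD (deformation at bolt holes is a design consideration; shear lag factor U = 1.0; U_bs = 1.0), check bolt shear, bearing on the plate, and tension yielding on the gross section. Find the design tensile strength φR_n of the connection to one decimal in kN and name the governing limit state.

Bolt shear: A_b = π(16)²/4 = 201.06 mm². φR_n = 0.75 × 372 × 201.06 × 9 × 1 = 504.9 kN.
Bearing (10 mm plate, F_u = 400 MPa): end bolts L_c = 39 − 18/2 = 30, R_n = min(1.2×30×10×400, 2.4×16×10×400) = 144 kN/bolt; interior L_c = 45 − 18 = 27, R_n = 129.6 kN/bolt. φR_n = 0.75 × (3×144 + 6×129.6) = 907.2 kN.
Tension yield (gross): A_g = 193×10 = 1930 mm². φR_n = 0.90 × 250 × 1930 = 434.3 kN.
Governing: min(504.9, 907.2, 434.3) = 434.3 kN → gross-section yield.

434.3 kN (gross-section yield governs)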